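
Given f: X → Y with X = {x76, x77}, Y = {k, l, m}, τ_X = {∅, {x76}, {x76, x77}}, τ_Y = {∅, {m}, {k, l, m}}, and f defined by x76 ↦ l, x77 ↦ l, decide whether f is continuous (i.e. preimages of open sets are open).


f IS continuous.

Compute f^{-1}(U) for each U ∈ τ_Y:
  U = ∅: f^{-1}(U) = ∅ ∈ τ_X ✓.
  U = {m}: f^{-1}(U) = ∅ ∈ τ_X ✓.
  U = {k, l, m}: f^{-1}(U) = {x76, x77} ∈ τ_X ✓.
Every preimage lies in τ_X, so f IS continuous.


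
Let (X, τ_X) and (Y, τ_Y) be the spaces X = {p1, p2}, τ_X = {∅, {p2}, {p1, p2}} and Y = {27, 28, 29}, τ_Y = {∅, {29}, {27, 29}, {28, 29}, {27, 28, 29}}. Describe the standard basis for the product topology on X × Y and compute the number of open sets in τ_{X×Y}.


Basis B = {∅ × ∅, {p2} × {29}, {p1, p2} × {29}, {p2} × {27, 29}, {p2} × {28, 29}, {p2} × {27, 28, 29}, {p1, p2} × {27, 29}, {p1, p2} × {28, 29}, {p1, p2} × {27, 28, 29}}; |τ_{X×Y}| = 14.

Enumerate products U × V with U ∈ τ_X, V ∈ τ_Y (deduplicated):
  ∅ × ∅ = {} (∅)
  {p2} × {29} = {(p2,29)}
  {p1, p2} × {29} = {(p1,29), (p2,29)}
  {p2} × {27, 29} = {(p2,27), (p2,29)}
  {p2} × {28, 29} = {(p2,28), (p2,29)}
  {p2} × {27, 28, 29} = {(p2,27), (p2,28), (p2,29)}
  {p1, p2} × {27, 29} = {(p1,27), (p1,29), (p2,27), (p2,29)}
  {p1, p2} × {28, 29} = {(p1,28), (p1,29), (p2,28), (p2,29)}
  {p1, p2} × {27, 28, 29} = {(p1,27), (p1,28), (p1,29), (p2,27), (p2,28), (p2,29)}
These 9 distinct sets form the basis B.
Close under arbitrary unions to get τ_{X×Y}; counting gives |τ_{X×Y}| = 14.


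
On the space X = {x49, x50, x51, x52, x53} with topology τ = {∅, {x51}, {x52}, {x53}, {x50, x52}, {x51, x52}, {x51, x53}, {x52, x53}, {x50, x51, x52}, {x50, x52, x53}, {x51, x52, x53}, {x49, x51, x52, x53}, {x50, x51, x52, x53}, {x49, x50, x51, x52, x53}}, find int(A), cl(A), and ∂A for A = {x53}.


int(A) = {x53}, cl(A) = {x49, x53}, ∂A = {x49}.

Closed sets in (X, τ) are complements of opens:
  closed(X, τ) = {∅, {x49}, {x50}, {x49, x50}, {x49, x51}, {x49, x53}, {x49, x50, x51}, {x49, x50, x52}, {x49, x50, x53}, {x49, x51, x53}, {x49, x50, x51, x52}, {x49, x50, x51, x53}, {x49, x50, x52, x53}, {x49, x50, x51, x52, x53}}.
int(A) = ⋃ {U ∈ τ : U ⊆ A}. Opens contained in A: ∅, {x53}.
Taking the union of these: int(A) = {x53}.
cl(A) = ⋂ {C closed : A ⊆ C}. Closed sets containing A: {x49, x53}, {x49, x50, x53}, {x49, x51, x53}, {x49, x50, x51, x53}, {x49, x50, x52, x53}, {x49, x50, x51, x52, x53}.
Intersecting these: cl(A) = {x49, x53}.
∂A = cl(A) ∖ int(A) = {x49, x53} ∖ {x53} = {x49}.


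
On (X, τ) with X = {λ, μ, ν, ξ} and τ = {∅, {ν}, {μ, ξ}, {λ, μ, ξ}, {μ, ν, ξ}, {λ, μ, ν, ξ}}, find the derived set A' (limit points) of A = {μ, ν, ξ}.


A' = {λ, μ, ξ}

For each x ∈ X, list the open sets U ∈ τ with x ∈ U, then check whether U ∩ (A ∖ {x}) ≠ ∅ for every such U.
  x = λ: opens ∋ x are {λ, μ, ξ}, {λ, μ, ν, ξ}; each meets A ∖ {λ}, so x IS a limit point.
  x = μ: opens ∋ x are {μ, ξ}, {λ, μ, ξ}, {μ, ν, ξ}, {λ, μ, ν, ξ}; each meets A ∖ {μ}, so x IS a limit point.
  x = ν: open {ν} ∋ x has {ν} ∩ (A ∖ {ν}) = ∅, so x is NOT a limit point.
  x = ξ: opens ∋ x are {μ, ξ}, {λ, μ, ξ}, {μ, ν, ξ}, {λ, μ, ν, ξ}; each meets A ∖ {ξ}, so x IS a limit point.
Collecting: A' = {λ, μ, ξ}.


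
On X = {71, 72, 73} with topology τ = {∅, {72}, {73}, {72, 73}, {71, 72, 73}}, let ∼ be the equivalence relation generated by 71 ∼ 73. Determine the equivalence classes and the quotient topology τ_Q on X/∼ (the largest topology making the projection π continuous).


X/∼ = {[71=73], [72]}; |τ_Q| = 3.

Equivalence classes: [71=73], [72].
Quotient map π: X → X/∼ sends 71 ↦ [71=73], 72 ↦ [72], 73 ↦ [71=73].
For each subset V ⊆ X/∼, compute π^{-1}(V) ⊆ X and check whether π^{-1}(V) ∈ τ. V is open in τ_Q iff π^{-1}(V) ∈ τ.
  V = {}: π^{-1}(V) = ∅ ∈ τ ✓.
  V = {[71=73]}: π^{-1}(V) = {71, 73} ∉ τ ✗.
  V = {[72]}: π^{-1}(V) = {72} ∈ τ ✓.
  V = {[71=73], [72]}: π^{-1}(V) = {71, 72, 73} ∈ τ ✓.
Open sets in the quotient: τ_Q = {{}, {[72]}, {[71=73], [72]}} (3 elements).


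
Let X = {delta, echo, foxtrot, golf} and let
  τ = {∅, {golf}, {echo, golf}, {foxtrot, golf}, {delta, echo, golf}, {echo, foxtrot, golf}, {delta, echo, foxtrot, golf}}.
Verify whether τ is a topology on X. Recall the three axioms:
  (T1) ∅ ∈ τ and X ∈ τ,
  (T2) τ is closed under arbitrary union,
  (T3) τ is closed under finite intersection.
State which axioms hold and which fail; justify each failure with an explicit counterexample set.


τ IS a topology on X.

Axiom (T1): ∅ ∈ τ? Yes; X ∈ τ? Yes.
Axiom (T2/T3): check pairwise unions and intersections of members of τ.
All pairwise intersections and unions checked — each lies in τ. Therefore τ satisfies (T1), (T2), (T3): it IS a topology on X.


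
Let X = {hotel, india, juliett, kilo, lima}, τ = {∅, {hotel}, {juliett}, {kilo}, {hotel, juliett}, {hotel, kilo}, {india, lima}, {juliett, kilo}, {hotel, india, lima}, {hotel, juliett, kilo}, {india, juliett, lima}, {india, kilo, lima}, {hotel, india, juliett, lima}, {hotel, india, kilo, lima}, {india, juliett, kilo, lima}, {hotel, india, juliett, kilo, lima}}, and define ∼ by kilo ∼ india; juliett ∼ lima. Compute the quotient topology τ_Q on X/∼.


X/∼ = {[hotel], [india=kilo], [juliett=lima]}; |τ_Q| = 4.

Equivalence classes: [hotel], [india=kilo], [juliett=lima].
Quotient map π: X → X/∼ sends hotel ↦ [hotel], india ↦ [india=kilo], juliett ↦ [juliett=lima], kilo ↦ [india=kilo], lima ↦ [juliett=lima].
For each subset V ⊆ X/∼, compute π^{-1}(V) ⊆ X and check whether π^{-1}(V) ∈ τ. V is open in τ_Q iff π^{-1}(V) ∈ τ.
  V = {}: π^{-1}(V) = ∅ ∈ τ ✓.
  V = {[hotel]}: π^{-1}(V) = {hotel} ∈ τ ✓.
  V = {[india=kilo]}: π^{-1}(V) = {india, kilo} ∉ τ ✗.
  V = {[hotel], [india=kilo]}: π^{-1}(V) = {hotel, india, kilo} ∉ τ ✗.
  V = {[juliett=lima]}: π^{-1}(V) = {juliett, lima} ∉ τ ✗.
  V = {[hotel], [juliett=lima]}: π^{-1}(V) = {hotel, juliett, lima} ∉ τ ✗.
  V = {[india=kilo], [juliett=lima]}: π^{-1}(V) = {india, juliett, kilo, lima} ∈ τ ✓.
  V = {[hotel], [india=kilo], [juliett=lima]}: π^{-1}(V) = {hotel, india, juliett, kilo, lima} ∈ τ ✓.
Open sets in the quotient: τ_Q = {{}, {[hotel]}, {[india=kilo], [juliett=lima]}, {[hotel], [india=kilo], [juliett=lima]}} (4 elements).


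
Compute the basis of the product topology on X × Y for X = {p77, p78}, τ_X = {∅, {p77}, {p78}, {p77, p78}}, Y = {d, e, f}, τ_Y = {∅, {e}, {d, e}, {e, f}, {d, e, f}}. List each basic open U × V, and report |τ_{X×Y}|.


Basis B = {∅ × ∅, {p77} × {e}, {p78} × {e}, {p77} × {d, e}, {p77} × {e, f}, {p77, p78} × {e}, {p78} × {d, e}, {p78} × {e, f}, {p77} × {d, e, f}, {p78} × {d, e, f}, {p77, p78} × {d, e}, {p77, p78} × {e, f}, {p77, p78} × {d, e, f}}; |τ_{X×Y}| = 25.

Enumerate products U × V with U ∈ τ_X, V ∈ τ_Y (deduplicated):
  ∅ × ∅ = {} (∅)
  {p77} × {e} = {(p77,e)}
  {p78} × {e} = {(p78,e)}
  {p77} × {d, e} = {(p77,d), (p77,e)}
  {p77} × {e, f} = {(p77,e), (p77,f)}
  {p77, p78} × {e} = {(p77,e), (p78,e)}
  {p78} × {d, e} = {(p78,d), (p78,e)}
  {p78} × {e, f} = {(p78,e), (p78,f)}
  {p77} × {d, e, f} = {(p77,d), (p77,e), (p77,f)}
  {p78} × {d, e, f} = {(p78,d), (p78,e), (p78,f)}
  {p77, p78} × {d, e} = {(p77,d), (p77,e), (p78,d), (p78,e)}
  {p77, p78} × {e, f} = {(p77,e), (p77,f), (p78,e), (p78,f)}
  {p77, p78} × {d, e, f} = {(p77,d), (p77,e), (p77,f), (p78,d), (p78,e), (p78,f)}
These 13 distinct sets form the basis B.
Close under arbitrary unions to get τ_{X×Y}; counting gives |τ_{X×Y}| = 25.


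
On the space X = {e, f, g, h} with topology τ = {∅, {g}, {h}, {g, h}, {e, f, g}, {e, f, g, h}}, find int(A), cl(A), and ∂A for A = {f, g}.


int(A) = {g}, cl(A) = {e, f, g}, ∂A = {e, f}.

Closed sets in (X, τ) are complements of opens:
  closed(X, τ) = {∅, {h}, {e, f}, {e, f, g}, {e, f, h}, {e, f, g, h}}.
int(A) = ⋃ {U ∈ τ : U ⊆ A}. Opens contained in A: ∅, {g}.
Taking the union of these: int(A) = {g}.
cl(A) = ⋂ {C closed : A ⊆ C}. Closed sets containing A: {e, f, g}, {e, f, g, h}.
Intersecting these: cl(A) = {e, f, g}.
∂A = cl(A) ∖ int(A) = {e, f, g} ∖ {g} = {e, f}.


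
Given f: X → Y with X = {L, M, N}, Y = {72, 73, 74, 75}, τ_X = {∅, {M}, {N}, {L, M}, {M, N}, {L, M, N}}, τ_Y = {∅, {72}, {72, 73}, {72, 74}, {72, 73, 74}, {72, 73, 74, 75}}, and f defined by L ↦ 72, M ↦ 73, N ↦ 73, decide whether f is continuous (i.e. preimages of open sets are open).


f is NOT continuous.

Compute f^{-1}(U) for each U ∈ τ_Y:
  U = ∅: f^{-1}(U) = ∅ ∈ τ_X ✓.
  U = {72}: f^{-1}(U) = {L} ∉ τ_X ✗.
  U = {72, 73}: f^{-1}(U) = {L, M, N} ∈ τ_X ✓.
  U = {72, 74}: f^{-1}(U) = {L} ∉ τ_X ✗.
  U = {72, 73, 74}: f^{-1}(U) = {L, M, N} ∈ τ_X ✓.
  U = {72, 73, 74, 75}: f^{-1}(U) = {L, M, N} ∈ τ_X ✓.
Found U = {72} with f^{-1}(U) = {L} not in τ_X. Therefore f is NOT continuous.


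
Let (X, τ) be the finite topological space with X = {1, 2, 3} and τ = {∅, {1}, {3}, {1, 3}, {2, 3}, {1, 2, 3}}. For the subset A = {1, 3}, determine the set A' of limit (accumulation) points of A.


A' = {2}

For each x ∈ X, list the open sets U ∈ τ with x ∈ U, then check whether U ∩ (A ∖ {x}) ≠ ∅ for every such U.
  x = 1: open {1} ∋ x has {1} ∩ (A ∖ {1}) = ∅, so x is NOT a limit point.
  x = 2: opens ∋ x are {2, 3}, {1, 2, 3}; each meets A ∖ {2}, so x IS a limit point.
  x = 3: open {3} ∋ x has {3} ∩ (A ∖ {3}) = ∅, so x is NOT a limit point.
Collecting: A' = {2}.


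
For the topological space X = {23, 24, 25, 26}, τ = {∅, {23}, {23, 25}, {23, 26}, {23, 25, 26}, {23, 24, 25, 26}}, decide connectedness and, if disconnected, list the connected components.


(X, τ) is connected.

Find clopen sets (U ∈ τ with X ∖ U ∈ τ):
  U = ∅, X ∖ U = {23, 24, 25, 26} — both open, so U is clopen.
  U = {23, 24, 25, 26}, X ∖ U = ∅ — both open, so U is clopen.
Only trivial clopens (∅ and X) exist, so (X, τ) is connected.
Compute connected components by grouping points that agree on all clopens:
  component: {23, 24, 25, 26}


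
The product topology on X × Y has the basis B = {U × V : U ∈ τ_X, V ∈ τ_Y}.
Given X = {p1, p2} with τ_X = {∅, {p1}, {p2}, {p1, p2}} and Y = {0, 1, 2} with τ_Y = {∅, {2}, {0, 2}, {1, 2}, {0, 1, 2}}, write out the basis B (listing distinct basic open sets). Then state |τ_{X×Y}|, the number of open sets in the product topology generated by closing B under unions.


Basis B = {∅ × ∅, {p1} × {2}, {p2} × {2}, {p1} × {0, 2}, {p1} × {1, 2}, {p1, p2} × {2}, {p2} × {0, 2}, {p2} × {1, 2}, {p1} × {0, 1, 2}, {p2} × {0, 1, 2}, {p1, p2} × {0, 2}, {p1, p2} × {1, 2}, {p1, p2} × {0, 1, 2}}; |τ_{X×Y}| = 25.

Enumerate products U × V with U ∈ τ_X, V ∈ τ_Y (deduplicated):
  ∅ × ∅ = {} (∅)
  {p1} × {2} = {(p1,2)}
  {p2} × {2} = {(p2,2)}
  {p1} × {0, 2} = {(p1,0), (p1,2)}
  {p1} × {1, 2} = {(p1,1), (p1,2)}
  {p1, p2} × {2} = {(p1,2), (p2,2)}
  {p2} × {0, 2} = {(p2,0), (p2,2)}
  {p2} × {1, 2} = {(p2,1), (p2,2)}
  {p1} × {0, 1, 2} = {(p1,0), (p1,1), (p1,2)}
  {p2} × {0, 1, 2} = {(p2,0), (p2,1), (p2,2)}
  {p1, p2} × {0, 2} = {(p1,0), (p1,2), (p2,0), (p2,2)}
  {p1, p2} × {1, 2} = {(p1,1), (p1,2), (p2,1), (p2,2)}
  {p1, p2} × {0, 1, 2} = {(p1,0), (p1,1), (p1,2), (p2,0), (p2,1), (p2,2)}
These 13 distinct sets form the basis B.
Close under arbitrary unions to get τ_{X×Y}; counting gives |τ_{X×Y}| = 25.


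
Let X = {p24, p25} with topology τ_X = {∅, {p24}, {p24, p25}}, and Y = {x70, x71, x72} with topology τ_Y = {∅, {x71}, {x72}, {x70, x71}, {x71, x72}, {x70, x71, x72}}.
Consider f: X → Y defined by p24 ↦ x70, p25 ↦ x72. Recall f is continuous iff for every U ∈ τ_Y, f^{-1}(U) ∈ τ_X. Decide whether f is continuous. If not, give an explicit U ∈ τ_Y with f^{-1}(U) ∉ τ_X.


f is NOT continuous.

Compute f^{-1}(U) for each U ∈ τ_Y:
  U = ∅: f^{-1}(U) = ∅ ∈ τ_X ✓.
  U = {x71}: f^{-1}(U) = ∅ ∈ τ_X ✓.
  U = {x72}: f^{-1}(U) = {p25} ∉ τ_X ✗.
  U = {x70, x71}: f^{-1}(U) = {p24} ∈ τ_X ✓.
  U = {x71, x72}: f^{-1}(U) = {p25} ∉ τ_X ✗.
  U = {x70, x71, x72}: f^{-1}(U) = {p24, p25} ∈ τ_X ✓.
Found U = {x72} with f^{-1}(U) = {p25} not in τ_X. Therefore f is NOT continuous.


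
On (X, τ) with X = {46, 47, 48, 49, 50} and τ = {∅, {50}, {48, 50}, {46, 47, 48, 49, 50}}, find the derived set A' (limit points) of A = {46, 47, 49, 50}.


A' = {46, 47, 48, 49}

For each x ∈ X, list the open sets U ∈ τ with x ∈ U, then check whether U ∩ (A ∖ {x}) ≠ ∅ for every such U.
  x = 46: opens ∋ x are {46, 47, 48, 49, 50}; each meets A ∖ {46}, so x IS a limit point.
  x = 47: opens ∋ x are {46, 47, 48, 49, 50}; each meets A ∖ {47}, so x IS a limit point.
  x = 48: opens ∋ x are {48, 50}, {46, 47, 48, 49, 50}; each meets A ∖ {48}, so x IS a limit point.
  x = 49: opens ∋ x are {46, 47, 48, 49, 50}; each meets A ∖ {49}, so x IS a limit point.
  x = 50: open {50} ∋ x has {50} ∩ (A ∖ {50}) = ∅, so x is NOT a limit point.
Collecting: A' = {46, 47, 48, 49}.


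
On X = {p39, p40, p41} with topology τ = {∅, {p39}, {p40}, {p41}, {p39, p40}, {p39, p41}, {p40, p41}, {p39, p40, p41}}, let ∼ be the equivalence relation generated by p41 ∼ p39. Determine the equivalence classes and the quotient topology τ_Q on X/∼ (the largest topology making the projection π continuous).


X/∼ = {[p39=p41], [p40]}; |τ_Q| = 4.

Equivalence classes: [p39=p41], [p40].
Quotient map π: X → X/∼ sends p39 ↦ [p39=p41], p40 ↦ [p40], p41 ↦ [p39=p41].
For each subset V ⊆ X/∼, compute π^{-1}(V) ⊆ X and check whether π^{-1}(V) ∈ τ. V is open in τ_Q iff π^{-1}(V) ∈ τ.
  V = {}: π^{-1}(V) = ∅ ∈ τ ✓.
  V = {[p39=p41]}: π^{-1}(V) = {p39, p41} ∈ τ ✓.
  V = {[p40]}: π^{-1}(V) = {p40} ∈ τ ✓.
  V = {[p39=p41], [p40]}: π^{-1}(V) = {p39, p40, p41} ∈ τ ✓.
Open sets in the quotient: τ_Q = {{}, {[p39=p41]}, {[p40]}, {[p39=p41], [p40]}} (4 elements).


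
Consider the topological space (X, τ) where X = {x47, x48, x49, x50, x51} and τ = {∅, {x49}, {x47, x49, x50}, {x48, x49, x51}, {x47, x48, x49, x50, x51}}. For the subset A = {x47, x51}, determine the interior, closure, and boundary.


int(A) = ∅, cl(A) = {x47, x48, x50, x51}, ∂A = {x47, x48, x50, x51}.

Closed sets in (X, τ) are complements of opens:
  closed(X, τ) = {∅, {x47, x50}, {x48, x51}, {x47, x48, x50, x51}, {x47, x48, x49, x50, x51}}.
int(A) = ⋃ {U ∈ τ : U ⊆ A}. Opens contained in A: ∅.
Taking the union of these: int(A) = ∅.
cl(A) = ⋂ {C closed : A ⊆ C}. Closed sets containing A: {x47, x48, x50, x51}, {x47, x48, x49, x50, x51}.
Intersecting these: cl(A) = {x47, x48, x50, x51}.
∂A = cl(A) ∖ int(A) = {x47, x48, x50, x51} ∖ ∅ = {x47, x48, x50, x51}.


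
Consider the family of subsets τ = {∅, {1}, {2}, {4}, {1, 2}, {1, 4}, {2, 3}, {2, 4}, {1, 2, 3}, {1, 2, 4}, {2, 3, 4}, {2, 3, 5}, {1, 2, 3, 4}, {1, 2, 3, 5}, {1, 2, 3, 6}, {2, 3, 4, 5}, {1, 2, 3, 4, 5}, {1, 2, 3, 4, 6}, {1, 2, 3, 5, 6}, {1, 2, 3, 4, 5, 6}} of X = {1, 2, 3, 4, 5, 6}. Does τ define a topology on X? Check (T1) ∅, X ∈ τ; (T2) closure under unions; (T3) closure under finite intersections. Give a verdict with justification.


τ IS a topology on X.

Axiom (T1): ∅ ∈ τ? Yes; X ∈ τ? Yes.
Axiom (T2/T3): check pairwise unions and intersections of members of τ.
All pairwise intersections and unions checked — each lies in τ. Therefore τ satisfies (T1), (T2), (T3): it IS a topology on X.


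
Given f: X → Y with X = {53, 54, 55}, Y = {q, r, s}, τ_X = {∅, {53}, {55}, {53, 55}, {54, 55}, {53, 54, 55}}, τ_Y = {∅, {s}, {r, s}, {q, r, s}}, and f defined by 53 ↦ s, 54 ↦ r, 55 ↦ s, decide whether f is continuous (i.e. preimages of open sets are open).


f IS continuous.

Compute f^{-1}(U) for each U ∈ τ_Y:
  U = ∅: f^{-1}(U) = ∅ ∈ τ_X ✓.
  U = {s}: f^{-1}(U) = {53, 55} ∈ τ_X ✓.
  U = {r, s}: f^{-1}(U) = {53, 54, 55} ∈ τ_X ✓.
  U = {q, r, s}: f^{-1}(U) = {53, 54, 55} ∈ τ_X ✓.
Every preimage lies in τ_X, so f IS continuous.


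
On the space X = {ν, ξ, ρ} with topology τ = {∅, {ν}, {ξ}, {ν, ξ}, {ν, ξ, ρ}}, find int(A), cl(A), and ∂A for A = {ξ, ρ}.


int(A) = {ξ}, cl(A) = {ξ, ρ}, ∂A = {ρ}.

Closed sets in (X, τ) are complements of opens:
  closed(X, τ) = {∅, {ρ}, {ν, ρ}, {ξ, ρ}, {ν, ξ, ρ}}.
int(A) = ⋃ {U ∈ τ : U ⊆ A}. Opens contained in A: ∅, {ξ}.
Taking the union of these: int(A) = {ξ}.
cl(A) = ⋂ {C closed : A ⊆ C}. Closed sets containing A: {ξ, ρ}, {ν, ξ, ρ}.
Intersecting these: cl(A) = {ξ, ρ}.
∂A = cl(A) ∖ int(A) = {ξ, ρ} ∖ {ξ} = {ρ}.


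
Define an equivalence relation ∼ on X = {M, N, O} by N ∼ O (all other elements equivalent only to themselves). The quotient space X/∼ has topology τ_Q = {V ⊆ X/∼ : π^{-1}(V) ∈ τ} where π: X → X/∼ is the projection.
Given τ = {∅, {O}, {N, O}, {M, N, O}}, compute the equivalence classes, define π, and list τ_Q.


X/∼ = {[M], [N=O]}; |τ_Q| = 3.

Equivalence classes: [M], [N=O].
Quotient map π: X → X/∼ sends M ↦ [M], N ↦ [N=O], O ↦ [N=O].
For each subset V ⊆ X/∼, compute π^{-1}(V) ⊆ X and check whether π^{-1}(V) ∈ τ. V is open in τ_Q iff π^{-1}(V) ∈ τ.
  V = {}: π^{-1}(V) = ∅ ∈ τ ✓.
  V = {[M]}: π^{-1}(V) = {M} ∉ τ ✗.
  V = {[N=O]}: π^{-1}(V) = {N, O} ∈ τ ✓.
  V = {[M], [N=O]}: π^{-1}(V) = {M, N, O} ∈ τ ✓.
Open sets in the quotient: τ_Q = {{}, {[N=O]}, {[M], [N=O]}} (3 elements).


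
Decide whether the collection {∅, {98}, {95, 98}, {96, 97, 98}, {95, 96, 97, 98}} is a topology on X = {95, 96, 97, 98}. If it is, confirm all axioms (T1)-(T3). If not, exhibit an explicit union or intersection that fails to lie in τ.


τ IS a topology on X.

Axiom (T1): ∅ ∈ τ? Yes; X ∈ τ? Yes.
Axiom (T2/T3): check pairwise unions and intersections of members of τ.
All pairwise intersections and unions checked — each lies in τ. Therefore τ satisfies (T1), (T2), (T3): it IS a topology on X.


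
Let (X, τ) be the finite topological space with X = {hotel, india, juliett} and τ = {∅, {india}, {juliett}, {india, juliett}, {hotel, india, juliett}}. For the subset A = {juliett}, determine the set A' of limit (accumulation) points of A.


A' = {hotel}

For each x ∈ X, list the open sets U ∈ τ with x ∈ U, then check whether U ∩ (A ∖ {x}) ≠ ∅ for every such U.
  x = hotel: opens ∋ x are {hotel, india, juliett}; each meets A ∖ {hotel}, so x IS a limit point.
  x = india: open {india} ∋ x has {india} ∩ (A ∖ {india}) = ∅, so x is NOT a limit point.
  x = juliett: open {juliett} ∋ x has {juliett} ∩ (A ∖ {juliett}) = ∅, so x is NOT a limit point.
Collecting: A' = {hotel}.


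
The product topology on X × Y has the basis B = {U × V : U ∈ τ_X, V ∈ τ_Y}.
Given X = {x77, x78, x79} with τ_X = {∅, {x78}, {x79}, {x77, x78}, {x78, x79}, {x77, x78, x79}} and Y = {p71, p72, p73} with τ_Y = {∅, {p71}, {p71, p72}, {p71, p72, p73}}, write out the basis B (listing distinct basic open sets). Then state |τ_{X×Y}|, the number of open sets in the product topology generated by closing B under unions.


Basis B = {∅ × ∅, {x78} × {p71}, {x79} × {p71}, {x77, x78} × {p71}, {x78} × {p71, p72}, {x78, x79} × {p71}, {x79} × {p71, p72}, {x77, x78, x79} × {p71}, {x78} × {p71, p72, p73}, {x79} × {p71, p72, p73}, {x77, x78} × {p71, p72}, {x78, x79} × {p71, p72}, {x77, x78} × {p71, p72, p73}, {x77, x78, x79} × {p71, p72}, {x78, x79} × {p71, p72, p73}, {x77, x78, x79} × {p71, p72, p73}}; |τ_{X×Y}| = 40.

Enumerate products U × V with U ∈ τ_X, V ∈ τ_Y (deduplicated):
  ∅ × ∅ = {} (∅)
  {x78} × {p71} = {(x78,p71)}
  {x79} × {p71} = {(x79,p71)}
  {x77, x78} × {p71} = {(x77,p71), (x78,p71)}
  {x78} × {p71, p72} = {(x78,p71), (x78,p72)}
  {x78, x79} × {p71} = {(x78,p71), (x79,p71)}
  {x79} × {p71, p72} = {(x79,p71), (x79,p72)}
  {x77, x78, x79} × {p71} = {(x77,p71), (x78,p71), (x79,p71)}
  {x78} × {p71, p72, p73} = {(x78,p71), (x78,p72), (x78,p73)}
  {x79} × {p71, p72, p73} = {(x79,p71), (x79,p72), (x79,p73)}
  {x77, x78} × {p71, p72} = {(x77,p71), (x77,p72), (x78,p71), (x78,p72)}
  {x78, x79} × {p71, p72} = {(x78,p71), (x78,p72), (x79,p71), (x79,p72)}
  {x77, x78} × {p71, p72, p73} = {(x77,p71), (x77,p72), (x77,p73), (x78,p71), (x78,p72), (x78,p73)}
  {x77, x78, x79} × {p71, p72} = {(x77,p71), (x77,p72), (x78,p71), (x78,p72), (x79,p71), (x79,p72)}
  {x78, x79} × {p71, p72, p73} = {(x78,p71), (x78,p72), (x78,p73), (x79,p71), (x79,p72), (x79,p73)}
  {x77, x78, x79} × {p71, p72, p73} = {(x77,p71), (x77,p72), (x77,p73), (x78,p71), (x78,p72), (x78,p73), (x79,p71), (x79,p72), (x79,p73)}
These 16 distinct sets form the basis B.
Close under arbitrary unions to get τ_{X×Y}; counting gives |τ_{X×Y}| = 40.


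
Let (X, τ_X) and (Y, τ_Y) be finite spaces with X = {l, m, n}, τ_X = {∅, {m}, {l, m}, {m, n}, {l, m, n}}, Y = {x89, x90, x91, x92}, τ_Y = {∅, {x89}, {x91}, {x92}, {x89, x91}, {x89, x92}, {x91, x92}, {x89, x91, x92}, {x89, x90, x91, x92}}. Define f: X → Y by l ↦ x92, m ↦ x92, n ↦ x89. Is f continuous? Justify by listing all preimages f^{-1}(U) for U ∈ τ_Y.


f is NOT continuous.

Compute f^{-1}(U) for each U ∈ τ_Y:
  U = ∅: f^{-1}(U) = ∅ ∈ τ_X ✓.
  U = {x89}: f^{-1}(U) = {n} ∉ τ_X ✗.
  U = {x91}: f^{-1}(U) = ∅ ∈ τ_X ✓.
  U = {x92}: f^{-1}(U) = {l, m} ∈ τ_X ✓.
  U = {x89, x91}: f^{-1}(U) = {n} ∉ τ_X ✗.
  U = {x89, x92}: f^{-1}(U) = {l, m, n} ∈ τ_X ✓.
  U = {x91, x92}: f^{-1}(U) = {l, m} ∈ τ_X ✓.
  U = {x89, x91, x92}: f^{-1}(U) = {l, m, n} ∈ τ_X ✓.
  U = {x89, x90, x91, x92}: f^{-1}(U) = {l, m, n} ∈ τ_X ✓.
Found U = {x89} with f^{-1}(U) = {n} not in τ_X. Therefore f is NOT continuous.


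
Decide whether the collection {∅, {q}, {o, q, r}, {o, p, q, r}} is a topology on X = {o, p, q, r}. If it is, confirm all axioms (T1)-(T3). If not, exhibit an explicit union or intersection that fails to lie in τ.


τ IS a topology on X.

Axiom (T1): ∅ ∈ τ? Yes; X ∈ τ? Yes.
Axiom (T2/T3): check pairwise unions and intersections of members of τ.
All pairwise intersections and unions checked — each lies in τ. Therefore τ satisfies (T1), (T2), (T3): it IS a topology on X.


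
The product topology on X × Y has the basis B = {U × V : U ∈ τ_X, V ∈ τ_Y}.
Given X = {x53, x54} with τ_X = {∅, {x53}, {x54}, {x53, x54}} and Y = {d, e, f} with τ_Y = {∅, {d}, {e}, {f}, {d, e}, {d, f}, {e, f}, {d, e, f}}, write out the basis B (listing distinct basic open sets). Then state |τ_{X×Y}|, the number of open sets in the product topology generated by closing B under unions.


Basis B = {∅ × ∅, {x53} × {d}, {x53} × {e}, {x53} × {f}, {x54} × {d}, {x54} × {e}, {x54} × {f}, {x53} × {d, e}, {x53} × {d, f}, {x53, x54} × {d}, {x53} × {e, f}, {x53, x54} × {e}, {x53, x54} × {f}, {x54} × {d, e}, {x54} × {d, f}, {x54} × {e, f}, {x53} × {d, e, f}, {x54} × {d, e, f}, {x53, x54} × {d, e}, {x53, x54} × {d, f}, {x53, x54} × {e, f}, {x53, x54} × {d, e, f}}; |τ_{X×Y}| = 64.

Enumerate products U × V with U ∈ τ_X, V ∈ τ_Y (deduplicated):
  ∅ × ∅ = {} (∅)
  {x53} × {d} = {(x53,d)}
  {x53} × {e} = {(x53,e)}
  {x53} × {f} = {(x53,f)}
  {x54} × {d} = {(x54,d)}
  {x54} × {e} = {(x54,e)}
  {x54} × {f} = {(x54,f)}
  {x53} × {d, e} = {(x53,d), (x53,e)}
  {x53} × {d, f} = {(x53,d), (x53,f)}
  {x53, x54} × {d} = {(x53,d), (x54,d)}
  {x53} × {e, f} = {(x53,e), (x53,f)}
  {x53, x54} × {e} = {(x53,e), (x54,e)}
  {x53, x54} × {f} = {(x53,f), (x54,f)}
  {x54} × {d, e} = {(x54,d), (x54,e)}
  {x54} × {d, f} = {(x54,d), (x54,f)}
  {x54} × {e, f} = {(x54,e), (x54,f)}
  {x53} × {d, e, f} = {(x53,d), (x53,e), (x53,f)}
  {x54} × {d, e, f} = {(x54,d), (x54,e), (x54,f)}
  {x53, x54} × {d, e} = {(x53,d), (x53,e), (x54,d), (x54,e)}
  {x53, x54} × {d, f} = {(x53,d), (x53,f), (x54,d), (x54,f)}
  {x53, x54} × {e, f} = {(x53,e), (x53,f), (x54,e), (x54,f)}
  {x53, x54} × {d, e, f} = {(x53,d), (x53,e), (x53,f), (x54,d), (x54,e), (x54,f)}
These 22 distinct sets form the basis B.
Close under arbitrary unions to get τ_{X×Y}; counting gives |τ_{X×Y}| = 64.


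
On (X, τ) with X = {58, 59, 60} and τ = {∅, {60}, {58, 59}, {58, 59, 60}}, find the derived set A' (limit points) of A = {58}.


A' = {59}

For each x ∈ X, list the open sets U ∈ τ with x ∈ U, then check whether U ∩ (A ∖ {x}) ≠ ∅ for every such U.
  x = 58: open {58, 59} ∋ x has {58, 59} ∩ (A ∖ {58}) = ∅, so x is NOT a limit point.
  x = 59: opens ∋ x are {58, 59}, {58, 59, 60}; each meets A ∖ {59}, so x IS a limit point.
  x = 60: open {60} ∋ x has {60} ∩ (A ∖ {60}) = ∅, so x is NOT a limit point.
Collecting: A' = {59}.


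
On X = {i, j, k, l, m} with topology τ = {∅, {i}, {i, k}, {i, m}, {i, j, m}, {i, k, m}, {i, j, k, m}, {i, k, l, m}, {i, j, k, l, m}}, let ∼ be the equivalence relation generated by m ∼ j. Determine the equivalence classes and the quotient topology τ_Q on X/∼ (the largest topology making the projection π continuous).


X/∼ = {[i], [j=m], [k], [l]}; |τ_Q| = 6.

Equivalence classes: [i], [j=m], [k], [l].
Quotient map π: X → X/∼ sends i ↦ [i], j ↦ [j=m], k ↦ [k], l ↦ [l], m ↦ [j=m].
For each subset V ⊆ X/∼, compute π^{-1}(V) ⊆ X and check whether π^{-1}(V) ∈ τ. V is open in τ_Q iff π^{-1}(V) ∈ τ.
  V = {}: π^{-1}(V) = ∅ ∈ τ ✓.
  V = {[i]}: π^{-1}(V) = {i} ∈ τ ✓.
  V = {[j=m]}: π^{-1}(V) = {j, m} ∉ τ ✗.
  V = {[i], [j=m]}: π^{-1}(V) = {i, j, m} ∈ τ ✓.
  V = {[k]}: π^{-1}(V) = {k} ∉ τ ✗.
  V = {[i], [k]}: π^{-1}(V) = {i, k} ∈ τ ✓.
  V = {[j=m], [k]}: π^{-1}(V) = {j, k, m} ∉ τ ✗.
  V = {[i], [j=m], [k]}: π^{-1}(V) = {i, j, k, m} ∈ τ ✓.
  V = {[l]}: π^{-1}(V) = {l} ∉ τ ✗.
  V = {[i], [l]}: π^{-1}(V) = {i, l} ∉ τ ✗.
  V = {[j=m], [l]}: π^{-1}(V) = {j, l, m} ∉ τ ✗.
  V = {[i], [j=m], [l]}: π^{-1}(V) = {i, j, l, m} ∉ τ ✗.
  V = {[k], [l]}: π^{-1}(V) = {k, l} ∉ τ ✗.
  V = {[i], [k], [l]}: π^{-1}(V) = {i, k, l} ∉ τ ✗.
  V = {[j=m], [k], [l]}: π^{-1}(V) = {j, k, l, m} ∉ τ ✗.
  V = {[i], [j=m], [k], [l]}: π^{-1}(V) = {i, j, k, l, m} ∈ τ ✓.
Open sets in the quotient: τ_Q = {{}, {[i]}, {[i], [j=m]}, {[i], [k]}, {[i], [j=m], [k]}, {[i], [j=m], [k], [l]}} (6 elements).


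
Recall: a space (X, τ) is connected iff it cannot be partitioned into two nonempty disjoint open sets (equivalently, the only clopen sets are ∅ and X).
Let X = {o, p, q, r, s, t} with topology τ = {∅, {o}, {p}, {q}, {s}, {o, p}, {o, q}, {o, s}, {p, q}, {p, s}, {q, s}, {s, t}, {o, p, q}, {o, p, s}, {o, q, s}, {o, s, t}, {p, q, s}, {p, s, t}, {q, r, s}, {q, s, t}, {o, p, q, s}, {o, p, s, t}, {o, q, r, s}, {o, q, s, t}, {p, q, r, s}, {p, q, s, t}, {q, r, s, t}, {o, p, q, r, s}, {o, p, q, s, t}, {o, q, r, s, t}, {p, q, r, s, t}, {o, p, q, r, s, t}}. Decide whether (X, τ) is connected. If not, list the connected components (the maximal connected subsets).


(X, τ) is disconnected; components = [{o}, {p}, {q, r, s, t}].

Find clopen sets (U ∈ τ with X ∖ U ∈ τ):
  U = ∅, X ∖ U = {o, p, q, r, s, t} — both open, so U is clopen.
  U = {o}, X ∖ U = {p, q, r, s, t} — both open, so U is clopen.
  U = {p}, X ∖ U = {o, q, r, s, t} — both open, so U is clopen.
  U = {o, p}, X ∖ U = {q, r, s, t} — both open, so U is clopen.
  U = {q, r, s, t}, X ∖ U = {o, p} — both open, so U is clopen.
  U = {o, q, r, s, t}, X ∖ U = {p} — both open, so U is clopen.
  U = {p, q, r, s, t}, X ∖ U = {o} — both open, so U is clopen.
  U = {o, p, q, r, s, t}, X ∖ U = ∅ — both open, so U is clopen.
Nontrivial clopen(s) exist: e.g. {q, r, s, t}. So (X, τ) is disconnected.
Compute connected components by grouping points that agree on all clopens:
  component: {o}
  component: {p}
  component: {q, r, s, t}


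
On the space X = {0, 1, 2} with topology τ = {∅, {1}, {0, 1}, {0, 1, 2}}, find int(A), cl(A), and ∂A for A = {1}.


int(A) = {1}, cl(A) = {0, 1, 2}, ∂A = {0, 2}.

Closed sets in (X, τ) are complements of opens:
  closed(X, τ) = {∅, {2}, {0, 2}, {0, 1, 2}}.
int(A) = ⋃ {U ∈ τ : U ⊆ A}. Opens contained in A: ∅, {1}.
Taking the union of these: int(A) = {1}.
cl(A) = ⋂ {C closed : A ⊆ C}. Closed sets containing A: {0, 1, 2}.
Intersecting these: cl(A) = {0, 1, 2}.
∂A = cl(A) ∖ int(A) = {0, 1, 2} ∖ {1} = {0, 2}.


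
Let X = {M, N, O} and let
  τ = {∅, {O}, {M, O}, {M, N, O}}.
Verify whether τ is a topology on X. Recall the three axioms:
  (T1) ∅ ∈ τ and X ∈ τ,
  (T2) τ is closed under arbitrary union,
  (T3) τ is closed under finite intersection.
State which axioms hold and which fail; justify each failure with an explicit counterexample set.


τ IS a topology on X.

Axiom (T1): ∅ ∈ τ? Yes; X ∈ τ? Yes.
Axiom (T2/T3): check pairwise unions and intersections of members of τ.
All pairwise intersections and unions checked — each lies in τ. Therefore τ satisfies (T1), (T2), (T3): it IS a topology on X.


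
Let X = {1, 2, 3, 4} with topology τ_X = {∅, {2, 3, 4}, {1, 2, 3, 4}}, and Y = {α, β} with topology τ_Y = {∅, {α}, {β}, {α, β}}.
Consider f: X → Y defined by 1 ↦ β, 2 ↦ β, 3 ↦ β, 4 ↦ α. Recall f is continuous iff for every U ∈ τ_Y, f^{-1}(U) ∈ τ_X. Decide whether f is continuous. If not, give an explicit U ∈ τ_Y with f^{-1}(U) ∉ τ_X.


f is NOT continuous.

Compute f^{-1}(U) for each U ∈ τ_Y:
  U = ∅: f^{-1}(U) = ∅ ∈ τ_X ✓.
  U = {α}: f^{-1}(U) = {4} ∉ τ_X ✗.
  U = {β}: f^{-1}(U) = {1, 2, 3} ∉ τ_X ✗.
  U = {α, β}: f^{-1}(U) = {1, 2, 3, 4} ∈ τ_X ✓.
Found U = {α} with f^{-1}(U) = {4} not in τ_X. Therefore f is NOT continuous.


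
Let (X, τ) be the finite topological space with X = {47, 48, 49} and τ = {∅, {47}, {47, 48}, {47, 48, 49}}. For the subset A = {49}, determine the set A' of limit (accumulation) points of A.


A' = ∅

For each x ∈ X, list the open sets U ∈ τ with x ∈ U, then check whether U ∩ (A ∖ {x}) ≠ ∅ for every such U.
  x = 47: open {47} ∋ x has {47} ∩ (A ∖ {47}) = ∅, so x is NOT a limit point.
  x = 48: open {47, 48} ∋ x has {47, 48} ∩ (A ∖ {48}) = ∅, so x is NOT a limit point.
  x = 49: open {47, 48, 49} ∋ x has {47, 48, 49} ∩ (A ∖ {49}) = ∅, so x is NOT a limit point.
Collecting: A' = ∅.


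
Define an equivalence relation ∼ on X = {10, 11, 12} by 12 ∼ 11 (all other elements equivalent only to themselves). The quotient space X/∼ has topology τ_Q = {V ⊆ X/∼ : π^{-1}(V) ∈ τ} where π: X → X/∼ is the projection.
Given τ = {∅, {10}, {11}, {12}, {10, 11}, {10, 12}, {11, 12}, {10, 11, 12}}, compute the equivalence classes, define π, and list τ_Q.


X/∼ = {[10], [11=12]}; |τ_Q| = 4.

Equivalence classes: [10], [11=12].
Quotient map π: X → X/∼ sends 10 ↦ [10], 11 ↦ [11=12], 12 ↦ [11=12].
For each subset V ⊆ X/∼, compute π^{-1}(V) ⊆ X and check whether π^{-1}(V) ∈ τ. V is open in τ_Q iff π^{-1}(V) ∈ τ.
  V = {}: π^{-1}(V) = ∅ ∈ τ ✓.
  V = {[10]}: π^{-1}(V) = {10} ∈ τ ✓.
  V = {[11=12]}: π^{-1}(V) = {11, 12} ∈ τ ✓.
  V = {[10], [11=12]}: π^{-1}(V) = {10, 11, 12} ∈ τ ✓.
Open sets in the quotient: τ_Q = {{}, {[10]}, {[11=12]}, {[10], [11=12]}} (4 elements).


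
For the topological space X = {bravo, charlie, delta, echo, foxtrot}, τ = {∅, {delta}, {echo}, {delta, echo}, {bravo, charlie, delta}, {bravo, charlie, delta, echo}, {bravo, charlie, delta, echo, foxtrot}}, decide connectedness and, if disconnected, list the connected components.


(X, τ) is connected.

Find clopen sets (U ∈ τ with X ∖ U ∈ τ):
  U = ∅, X ∖ U = {bravo, charlie, delta, echo, foxtrot} — both open, so U is clopen.
  U = {bravo, charlie, delta, echo, foxtrot}, X ∖ U = ∅ — both open, so U is clopen.
Only trivial clopens (∅ and X) exist, so (X, τ) is connected.
Compute connected components by grouping points that agree on all clopens:
  component: {bravo, charlie, delta, echo, foxtrot}


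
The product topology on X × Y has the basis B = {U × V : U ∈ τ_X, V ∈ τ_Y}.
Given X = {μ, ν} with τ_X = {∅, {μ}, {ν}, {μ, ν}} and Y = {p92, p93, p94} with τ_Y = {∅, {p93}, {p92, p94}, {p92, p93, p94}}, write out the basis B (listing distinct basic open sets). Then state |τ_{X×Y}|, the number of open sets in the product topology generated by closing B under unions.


Basis B = {∅ × ∅, {μ} × {p93}, {ν} × {p93}, {μ} × {p92, p94}, {μ, ν} × {p93}, {ν} × {p92, p94}, {μ} × {p92, p93, p94}, {ν} × {p92, p93, p94}, {μ, ν} × {p92, p94}, {μ, ν} × {p92, p93, p94}}; |τ_{X×Y}| = 16.

Enumerate products U × V with U ∈ τ_X, V ∈ τ_Y (deduplicated):
  ∅ × ∅ = {} (∅)
  {μ} × {p93} = {(μ,p93)}
  {ν} × {p93} = {(ν,p93)}
  {μ} × {p92, p94} = {(μ,p92), (μ,p94)}
  {μ, ν} × {p93} = {(μ,p93), (ν,p93)}
  {ν} × {p92, p94} = {(ν,p92), (ν,p94)}
  {μ} × {p92, p93, p94} = {(μ,p92), (μ,p93), (μ,p94)}
  {ν} × {p92, p93, p94} = {(ν,p92), (ν,p93), (ν,p94)}
  {μ, ν} × {p92, p94} = {(μ,p92), (μ,p94), (ν,p92), (ν,p94)}
  {μ, ν} × {p92, p93, p94} = {(μ,p92), (μ,p93), (μ,p94), (ν,p92), (ν,p93), (ν,p94)}
These 10 distinct sets form the basis B.
Close under arbitrary unions to get τ_{X×Y}; counting gives |τ_{X×Y}| = 16.


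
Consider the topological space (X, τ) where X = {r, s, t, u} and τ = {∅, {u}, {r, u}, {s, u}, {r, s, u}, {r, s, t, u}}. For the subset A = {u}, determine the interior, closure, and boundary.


int(A) = {u}, cl(A) = {r, s, t, u}, ∂A = {r, s, t}.

Closed sets in (X, τ) are complements of opens:
  closed(X, τ) = {∅, {t}, {r, t}, {s, t}, {r, s, t}, {r, s, t, u}}.
int(A) = ⋃ {U ∈ τ : U ⊆ A}. Opens contained in A: ∅, {u}.
Taking the union of these: int(A) = {u}.
cl(A) = ⋂ {C closed : A ⊆ C}. Closed sets containing A: {r, s, t, u}.
Intersecting these: cl(A) = {r, s, t, u}.
∂A = cl(A) ∖ int(A) = {r, s, t, u} ∖ {u} = {r, s, t}.


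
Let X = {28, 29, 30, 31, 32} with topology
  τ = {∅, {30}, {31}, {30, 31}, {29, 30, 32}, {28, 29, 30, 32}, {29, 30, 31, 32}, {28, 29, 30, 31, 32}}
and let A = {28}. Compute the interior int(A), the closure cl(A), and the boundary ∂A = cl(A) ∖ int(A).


int(A) = ∅, cl(A) = {28}, ∂A = {28}.

Closed sets in (X, τ) are complements of opens:
  closed(X, τ) = {∅, {28}, {31}, {28, 31}, {28, 29, 32}, {28, 29, 30, 32}, {28, 29, 31, 32}, {28, 29, 30, 31, 32}}.
int(A) = ⋃ {U ∈ τ : U ⊆ A}. Opens contained in A: ∅.
Taking the union of these: int(A) = ∅.
cl(A) = ⋂ {C closed : A ⊆ C}. Closed sets containing A: {28}, {28, 31}, {28, 29, 32}, {28, 29, 30, 32}, {28, 29, 31, 32}, {28, 29, 30, 31, 32}.
Intersecting these: cl(A) = {28}.
∂A = cl(A) ∖ int(A) = {28} ∖ ∅ = {28}.


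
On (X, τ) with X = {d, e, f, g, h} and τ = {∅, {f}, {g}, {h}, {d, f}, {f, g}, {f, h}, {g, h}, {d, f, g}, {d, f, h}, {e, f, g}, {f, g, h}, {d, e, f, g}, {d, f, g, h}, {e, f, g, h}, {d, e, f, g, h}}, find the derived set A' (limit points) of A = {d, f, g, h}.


A' = {d, e}

For each x ∈ X, list the open sets U ∈ τ with x ∈ U, then check whether U ∩ (A ∖ {x}) ≠ ∅ for every such U.
  x = d: opens ∋ x are {d, f}, {d, f, g}, {d, f, h}, {d, e, f, g}, {d, f, g, h}, {d, e, f, g, h}; each meets A ∖ {d}, so x IS a limit point.
  x = e: opens ∋ x are {e, f, g}, {d, e, f, g}, {e, f, g, h}, {d, e, f, g, h}; each meets A ∖ {e}, so x IS a limit point.
  x = f: open {f} ∋ x has {f} ∩ (A ∖ {f}) = ∅, so x is NOT a limit point.
  x = g: open {g} ∋ x has {g} ∩ (A ∖ {g}) = ∅, so x is NOT a limit point.
  x = h: open {h} ∋ x has {h} ∩ (A ∖ {h}) = ∅, so x is NOT a limit point.
Collecting: A' = {d, e}.


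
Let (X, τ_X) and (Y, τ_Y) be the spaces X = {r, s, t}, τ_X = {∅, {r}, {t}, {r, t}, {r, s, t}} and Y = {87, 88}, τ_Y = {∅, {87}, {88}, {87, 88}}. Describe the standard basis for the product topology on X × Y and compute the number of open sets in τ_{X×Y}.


Basis B = {∅ × ∅, {r} × {87}, {r} × {88}, {t} × {87}, {t} × {88}, {r} × {87, 88}, {r, t} × {87}, {r, t} × {88}, {t} × {87, 88}, {r, s, t} × {87}, {r, s, t} × {88}, {r, t} × {87, 88}, {r, s, t} × {87, 88}}; |τ_{X×Y}| = 25.

Enumerate products U × V with U ∈ τ_X, V ∈ τ_Y (deduplicated):
  ∅ × ∅ = {} (∅)
  {r} × {87} = {(r,87)}
  {r} × {88} = {(r,88)}
  {t} × {87} = {(t,87)}
  {t} × {88} = {(t,88)}
  {r} × {87, 88} = {(r,87), (r,88)}
  {r, t} × {87} = {(r,87), (t,87)}
  {r, t} × {88} = {(r,88), (t,88)}
  {t} × {87, 88} = {(t,87), (t,88)}
  {r, s, t} × {87} = {(r,87), (s,87), (t,87)}
  {r, s, t} × {88} = {(r,88), (s,88), (t,88)}
  {r, t} × {87, 88} = {(r,87), (r,88), (t,87), (t,88)}
  {r, s, t} × {87, 88} = {(r,87), (r,88), (s,87), (s,88), (t,87), (t,88)}
These 13 distinct sets form the basis B.
Close under arbitrary unions to get τ_{X×Y}; counting gives |τ_{X×Y}| = 25.


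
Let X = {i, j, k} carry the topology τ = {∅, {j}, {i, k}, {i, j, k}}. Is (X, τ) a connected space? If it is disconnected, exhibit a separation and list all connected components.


(X, τ) is disconnected; components = [{j}, {i, k}].

Find clopen sets (U ∈ τ with X ∖ U ∈ τ):
  U = ∅, X ∖ U = {i, j, k} — both open, so U is clopen.
  U = {j}, X ∖ U = {i, k} — both open, so U is clopen.
  U = {i, k}, X ∖ U = {j} — both open, so U is clopen.
  U = {i, j, k}, X ∖ U = ∅ — both open, so U is clopen.
Nontrivial clopen(s) exist: e.g. {i, k}. So (X, τ) is disconnected.
Compute connected components by grouping points that agree on all clopens:
  component: {j}
  component: {i, k}


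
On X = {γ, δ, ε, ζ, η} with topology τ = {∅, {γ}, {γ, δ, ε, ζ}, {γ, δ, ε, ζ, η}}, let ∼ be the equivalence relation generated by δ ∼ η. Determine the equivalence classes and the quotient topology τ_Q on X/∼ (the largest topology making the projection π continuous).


X/∼ = {[γ], [δ=η], [ε], [ζ]}; |τ_Q| = 3.

Equivalence classes: [γ], [δ=η], [ε], [ζ].
Quotient map π: X → X/∼ sends γ ↦ [γ], δ ↦ [δ=η], ε ↦ [ε], ζ ↦ [ζ], η ↦ [δ=η].
For each subset V ⊆ X/∼, compute π^{-1}(V) ⊆ X and check whether π^{-1}(V) ∈ τ. V is open in τ_Q iff π^{-1}(V) ∈ τ.
  V = {}: π^{-1}(V) = ∅ ∈ τ ✓.
  V = {[γ]}: π^{-1}(V) = {γ} ∈ τ ✓.
  V = {[δ=η]}: π^{-1}(V) = {δ, η} ∉ τ ✗.
  V = {[γ], [δ=η]}: π^{-1}(V) = {γ, δ, η} ∉ τ ✗.
  V = {[ε]}: π^{-1}(V) = {ε} ∉ τ ✗.
  V = {[γ], [ε]}: π^{-1}(V) = {γ, ε} ∉ τ ✗.
  V = {[δ=η], [ε]}: π^{-1}(V) = {δ, ε, η} ∉ τ ✗.
  V = {[γ], [δ=η], [ε]}: π^{-1}(V) = {γ, δ, ε, η} ∉ τ ✗.
  V = {[ζ]}: π^{-1}(V) = {ζ} ∉ τ ✗.
  V = {[γ], [ζ]}: π^{-1}(V) = {γ, ζ} ∉ τ ✗.
  V = {[δ=η], [ζ]}: π^{-1}(V) = {δ, ζ, η} ∉ τ ✗.
  V = {[γ], [δ=η], [ζ]}: π^{-1}(V) = {γ, δ, ζ, η} ∉ τ ✗.
  V = {[ε], [ζ]}: π^{-1}(V) = {ε, ζ} ∉ τ ✗.
  V = {[γ], [ε], [ζ]}: π^{-1}(V) = {γ, ε, ζ} ∉ τ ✗.
  V = {[δ=η], [ε], [ζ]}: π^{-1}(V) = {δ, ε, ζ, η} ∉ τ ✗.
  V = {[γ], [δ=η], [ε], [ζ]}: π^{-1}(V) = {γ, δ, ε, ζ, η} ∈ τ ✓.
Open sets in the quotient: τ_Q = {{}, {[γ]}, {[γ], [δ=η], [ε], [ζ]}} (3 elements).


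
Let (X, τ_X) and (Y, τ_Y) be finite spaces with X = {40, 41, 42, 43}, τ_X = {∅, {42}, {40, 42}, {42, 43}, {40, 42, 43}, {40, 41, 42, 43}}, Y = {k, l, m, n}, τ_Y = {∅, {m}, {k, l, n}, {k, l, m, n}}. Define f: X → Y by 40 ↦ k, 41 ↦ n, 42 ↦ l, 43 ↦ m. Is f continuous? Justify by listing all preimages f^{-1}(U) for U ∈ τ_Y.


f is NOT continuous.

Compute f^{-1}(U) for each U ∈ τ_Y:
  U = ∅: f^{-1}(U) = ∅ ∈ τ_X ✓.
  U = {m}: f^{-1}(U) = {43} ∉ τ_X ✗.
  U = {k, l, n}: f^{-1}(U) = {40, 41, 42} ∉ τ_X ✗.
  U = {k, l, m, n}: f^{-1}(U) = {40, 41, 42, 43} ∈ τ_X ✓.
Found U = {m} with f^{-1}(U) = {43} not in τ_X. Therefore f is NOT continuous.
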